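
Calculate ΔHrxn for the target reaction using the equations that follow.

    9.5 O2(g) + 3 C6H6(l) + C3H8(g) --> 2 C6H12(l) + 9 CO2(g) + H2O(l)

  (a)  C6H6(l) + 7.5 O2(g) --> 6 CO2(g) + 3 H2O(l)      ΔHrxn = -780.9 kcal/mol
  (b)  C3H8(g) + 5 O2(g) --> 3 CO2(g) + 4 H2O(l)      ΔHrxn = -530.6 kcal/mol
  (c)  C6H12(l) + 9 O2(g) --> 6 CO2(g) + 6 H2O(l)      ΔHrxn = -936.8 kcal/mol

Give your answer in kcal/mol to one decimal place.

(a) × 3: (3)·(-780.9) = -2342.7 kcal/mol
(b) as written: -530.6 kcal/mol
(c) reversed and × 2: (-2)·(-936.8) = +1873.6 kcal/mol
Combining the equations, ΔHrxn = (3)·(-780.9) + (1)·(-530.6) + (-2)·(-936.8) = -999.7 kcal/mol

ΔHrxn = -999.7 kcal/mol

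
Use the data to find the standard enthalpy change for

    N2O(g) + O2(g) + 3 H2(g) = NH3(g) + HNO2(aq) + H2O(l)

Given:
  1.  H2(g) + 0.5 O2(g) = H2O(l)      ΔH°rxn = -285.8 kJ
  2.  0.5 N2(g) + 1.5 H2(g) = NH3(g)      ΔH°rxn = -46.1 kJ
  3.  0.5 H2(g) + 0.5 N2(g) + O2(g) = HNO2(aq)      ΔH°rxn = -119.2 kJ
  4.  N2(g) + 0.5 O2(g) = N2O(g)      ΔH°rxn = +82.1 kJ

eq. 1 as written (H2O(l) already on the product side): -285.8 kJ
eq. 2 as written (NH3(g) already on the product side): -46.1 kJ
eq. 3 as written (HNO2(aq) already on the product side): -119.2 kJ
eq. 4 reversed (reverse to put N2O(g) on the reactant side): -82.1 kJ
ΔH°rxn = (-285.8) + (-46.1) + (-119.2) + (-82.1) = -533.2 kJ

ΔH°rxn = -533.2 kJ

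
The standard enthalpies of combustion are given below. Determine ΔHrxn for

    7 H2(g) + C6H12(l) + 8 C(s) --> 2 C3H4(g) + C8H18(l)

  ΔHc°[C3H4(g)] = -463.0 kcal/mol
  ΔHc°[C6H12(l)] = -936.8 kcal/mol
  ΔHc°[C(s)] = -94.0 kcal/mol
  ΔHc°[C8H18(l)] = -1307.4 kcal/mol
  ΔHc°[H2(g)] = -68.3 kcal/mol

Using ΔH = Σ nΔHc°(reactants) − Σ nΔHc°(products):
= [7·(-68.3) + 1·(-936.8) + 8·(-94.0)] − [2·(-463.0) + 1·(-1307.4)]
= 66.5 kcal/mol

ΔHrxn = 66.5 kcal/mol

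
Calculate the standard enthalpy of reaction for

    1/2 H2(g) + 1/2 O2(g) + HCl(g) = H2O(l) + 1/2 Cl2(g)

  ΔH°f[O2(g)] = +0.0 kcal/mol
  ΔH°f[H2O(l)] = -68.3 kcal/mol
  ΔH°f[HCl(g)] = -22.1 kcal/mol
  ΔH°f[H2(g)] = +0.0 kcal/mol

ΔH°rxn = -46.2 kcal/mol

Products: 1·(-68.3) + 1/2·(+0.0) = -68.3
Reactants: 1/2·(+0.0) + 1/2·(+0.0) + 1·(-22.1) = -22.1
ΔH°rxn = (-68.3) − (-22.1) = -46.2 kcal/mol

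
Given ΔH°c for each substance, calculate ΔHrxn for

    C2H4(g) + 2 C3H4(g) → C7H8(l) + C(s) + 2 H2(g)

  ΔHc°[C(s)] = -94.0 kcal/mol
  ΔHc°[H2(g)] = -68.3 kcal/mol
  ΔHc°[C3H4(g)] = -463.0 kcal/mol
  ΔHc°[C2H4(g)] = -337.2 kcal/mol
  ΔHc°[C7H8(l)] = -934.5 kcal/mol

With combustion enthalpies, reactants minus products:
= [1·(-337.2) + 2·(-463.0)] − [1·(-934.5) + 1·(-94.0) + 2·(-68.3)]
= -98.1 kcal/mol

ΔHrxn = -98.1 kcal/mol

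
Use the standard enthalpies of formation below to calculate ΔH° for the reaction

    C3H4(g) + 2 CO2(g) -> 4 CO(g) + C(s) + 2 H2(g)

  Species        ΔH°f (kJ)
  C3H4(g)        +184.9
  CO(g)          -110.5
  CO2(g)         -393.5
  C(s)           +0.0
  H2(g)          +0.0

ΔH° = 160.1 kJ

ΔH°rxn = Σ nΔHf°(products) − Σ nΔHf°(reactants).
Products: 4·(-110.5) + 1·(+0.0) + 2·(+0.0) = -442.0
Reactants: 1·(+184.9) + 2·(-393.5) = -602.1
ΔH° = (-442.0) − (-602.1) = 160.1 kJ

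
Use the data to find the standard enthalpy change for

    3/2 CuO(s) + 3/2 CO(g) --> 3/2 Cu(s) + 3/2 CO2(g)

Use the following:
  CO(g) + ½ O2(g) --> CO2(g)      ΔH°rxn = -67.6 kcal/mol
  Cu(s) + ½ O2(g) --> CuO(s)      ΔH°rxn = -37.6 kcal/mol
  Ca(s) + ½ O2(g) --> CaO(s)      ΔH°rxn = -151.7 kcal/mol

equation 1 × 3/2: (3/2)·(-67.6) = -101.4 kcal/mol
equation 2 reversed and × 3/2: (-3/2)·(-37.6) = +56.4 kcal/mol
equation 3: not needed.
Since enthalpy is a state function, ΔH°rxn = (-101.4) + (+56.4) = -45.0 kcal/mol

ΔH°rxn = -45.0 kcal/mol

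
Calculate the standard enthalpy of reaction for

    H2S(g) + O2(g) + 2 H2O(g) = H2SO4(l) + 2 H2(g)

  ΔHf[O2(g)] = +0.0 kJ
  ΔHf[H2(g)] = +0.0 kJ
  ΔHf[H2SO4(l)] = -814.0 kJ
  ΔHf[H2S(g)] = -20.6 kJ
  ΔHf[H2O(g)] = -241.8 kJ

ΔHrxn = -309.8 kJ

Products: 1·(-814.0) + 2·(+0.0) = -814.0
Reactants: 1·(-20.6) + 1·(+0.0) + 2·(-241.8) = -504.2
ΔHrxn = (-814.0) − (-504.2) = -309.8 kJ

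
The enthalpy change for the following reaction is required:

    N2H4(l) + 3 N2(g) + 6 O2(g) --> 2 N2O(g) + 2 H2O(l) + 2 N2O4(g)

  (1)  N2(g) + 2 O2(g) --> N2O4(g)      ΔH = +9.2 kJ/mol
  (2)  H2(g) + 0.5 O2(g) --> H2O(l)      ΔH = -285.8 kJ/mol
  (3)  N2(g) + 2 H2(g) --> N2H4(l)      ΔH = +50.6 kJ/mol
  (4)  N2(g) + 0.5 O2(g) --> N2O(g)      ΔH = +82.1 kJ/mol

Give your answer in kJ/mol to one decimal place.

ΔH = -439.6 kJ/mol

(1) × 2: (2)·(+9.2) = +18.4 kJ/mol
(2) × 2: (2)·(-285.8) = -571.6 kJ/mol
(3) reversed: -50.6 kJ/mol
(4) × 2: (2)·(+82.1) = +164.2 kJ/mol
By Hess's law, ΔH = (+18.4) + (-571.6) + (-50.6) + (+164.2) = -439.6 kJ/mol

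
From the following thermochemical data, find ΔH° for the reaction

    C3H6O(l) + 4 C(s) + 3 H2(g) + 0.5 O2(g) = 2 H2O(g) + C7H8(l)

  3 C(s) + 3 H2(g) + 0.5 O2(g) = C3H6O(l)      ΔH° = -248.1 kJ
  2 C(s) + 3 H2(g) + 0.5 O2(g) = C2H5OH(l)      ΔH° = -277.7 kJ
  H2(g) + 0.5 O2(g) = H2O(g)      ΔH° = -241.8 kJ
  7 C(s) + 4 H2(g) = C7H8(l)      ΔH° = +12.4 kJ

ΔH° = -223.1 kJ

equation 1 reversed (C3H6O(l) must end up as a reactant): +248.1 kJ
equation 2: not needed (C2H5OH(l) appears nowhere else).
equation 3 × 2 (×2 to match 2 H2O(g) in the target): (2)·(-241.8) = -483.6 kJ
equation 4 as written (C7H8(l) already on the product side): +12.4 kJ
ΔH° = (+248.1) + (-483.6) + (+12.4) = -223.1 kJ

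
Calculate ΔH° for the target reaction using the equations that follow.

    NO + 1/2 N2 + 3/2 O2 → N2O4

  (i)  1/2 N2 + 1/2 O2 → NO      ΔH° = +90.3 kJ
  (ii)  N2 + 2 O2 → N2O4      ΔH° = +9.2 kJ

(i) reversed (NO must end up as a reactant): -90.3 kJ
(ii) as written (N2O4 already on the product side): +9.2 kJ
By Hess's law, ΔH° = (-1)·(+90.3) + (1)·(+9.2) = -81.1 kJ

ΔH° = -81.1 kJ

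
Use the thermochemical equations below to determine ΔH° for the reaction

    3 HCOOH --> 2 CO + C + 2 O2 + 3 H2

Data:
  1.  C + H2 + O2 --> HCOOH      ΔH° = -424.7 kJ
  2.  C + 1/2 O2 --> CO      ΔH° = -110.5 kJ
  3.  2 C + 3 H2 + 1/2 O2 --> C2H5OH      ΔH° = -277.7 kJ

ΔH° = 1053.1 kJ

eq. 1 reversed and × 3: (-3)·(-424.7) = +1274.1 kJ
eq. 2 × 2: (2)·(-110.5) = -221.0 kJ
eq. 3: not needed.
ΔH° = (-3)·(-424.7) + (2)·(-110.5) = 1053.1 kJ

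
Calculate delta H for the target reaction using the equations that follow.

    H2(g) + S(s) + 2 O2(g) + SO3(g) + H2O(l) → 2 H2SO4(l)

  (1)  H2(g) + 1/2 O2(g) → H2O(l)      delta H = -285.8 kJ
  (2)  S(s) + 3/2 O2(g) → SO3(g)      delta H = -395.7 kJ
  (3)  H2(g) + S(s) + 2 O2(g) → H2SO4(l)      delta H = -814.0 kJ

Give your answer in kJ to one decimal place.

delta H = -946.5 kJ

(1) reversed (reverse to put H2O(l) on the reactant side): +285.8 kJ
(2) reversed (reverse to put SO3(g) on the reactant side): +395.7 kJ
(3) × 2 (scale by 2 for the 2 H2SO4(l)): (2)·(-814.0) = -1628.0 kJ
Summing the manipulated equations, delta H = (+285.8) + (+395.7) + (-1628.0) = -946.5 kJ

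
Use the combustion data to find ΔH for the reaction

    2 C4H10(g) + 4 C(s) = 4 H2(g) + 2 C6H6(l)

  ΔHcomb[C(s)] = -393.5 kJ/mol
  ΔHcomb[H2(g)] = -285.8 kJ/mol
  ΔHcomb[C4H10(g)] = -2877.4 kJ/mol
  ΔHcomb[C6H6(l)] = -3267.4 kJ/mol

With combustion enthalpies, reactants minus products:
= [2·(-2877.4) + 4·(-393.5)] − [4·(-285.8) + 2·(-3267.4)]
= 349.2 kJ/mol

ΔH = 349.2 kJ/mol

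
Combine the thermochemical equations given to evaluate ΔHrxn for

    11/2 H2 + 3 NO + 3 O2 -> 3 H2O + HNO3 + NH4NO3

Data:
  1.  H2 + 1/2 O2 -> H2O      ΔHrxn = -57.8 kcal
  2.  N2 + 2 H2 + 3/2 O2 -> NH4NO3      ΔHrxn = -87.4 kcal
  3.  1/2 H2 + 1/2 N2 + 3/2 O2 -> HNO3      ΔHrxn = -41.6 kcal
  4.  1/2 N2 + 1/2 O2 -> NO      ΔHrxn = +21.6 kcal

eq. 1 × 3 (scale by 3 for the 3 H2O): (3)·(-57.8) = -173.4 kcal
eq. 2 as written (NH4NO3 already on the product side): -87.4 kcal
eq. 3 as written (HNO3 already on the product side): -41.6 kcal
eq. 4 reversed and × 3 (NO must end up as a reactant; scale by 3 for the 3 NO): (-3)·(+21.6) = -64.8 kcal
Since enthalpy is a state function, ΔHrxn = (3)·(-57.8) + (1)·(-87.4) + (1)·(-41.6) + (-3)·(+21.6) = -367.2 kcal

ΔHrxn = -367.2 kcal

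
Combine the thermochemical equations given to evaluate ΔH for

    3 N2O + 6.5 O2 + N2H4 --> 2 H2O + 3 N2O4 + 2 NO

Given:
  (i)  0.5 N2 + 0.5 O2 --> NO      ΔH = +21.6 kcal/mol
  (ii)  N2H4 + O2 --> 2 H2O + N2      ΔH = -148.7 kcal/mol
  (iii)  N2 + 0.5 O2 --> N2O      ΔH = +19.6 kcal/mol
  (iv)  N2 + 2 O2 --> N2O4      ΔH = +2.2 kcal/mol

(i) × 2: (2)·(+21.6) = +43.2 kcal/mol
(ii) as written: -148.7 kcal/mol
(iii) reversed and × 3: (-3)·(+19.6) = -58.8 kcal/mol
(iv) × 3: (3)·(+2.2) = +6.6 kcal/mol
ΔH = (2)·(+21.6) + (1)·(-148.7) + (-3)·(+19.6) + (3)·(+2.2) = -157.7 kcal/mol

ΔH = -157.7 kcal/mol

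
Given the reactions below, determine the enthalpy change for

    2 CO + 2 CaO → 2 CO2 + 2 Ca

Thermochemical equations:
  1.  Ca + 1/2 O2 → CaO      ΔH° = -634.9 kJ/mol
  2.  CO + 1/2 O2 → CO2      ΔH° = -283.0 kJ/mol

ΔH° = 703.8 kJ/mol

eq. 1 reversed and × 2 (CaO must end up as a reactant; scale by 2 for the 2 CaO): (-2)·(-634.9) = +1269.8 kJ/mol
eq. 2 × 2 (scale by 2 for the 2 CO): (2)·(-283.0) = -566.0 kJ/mol
ΔH° = (-2)·(-634.9) + (2)·(-283.0) = 703.8 kJ/mol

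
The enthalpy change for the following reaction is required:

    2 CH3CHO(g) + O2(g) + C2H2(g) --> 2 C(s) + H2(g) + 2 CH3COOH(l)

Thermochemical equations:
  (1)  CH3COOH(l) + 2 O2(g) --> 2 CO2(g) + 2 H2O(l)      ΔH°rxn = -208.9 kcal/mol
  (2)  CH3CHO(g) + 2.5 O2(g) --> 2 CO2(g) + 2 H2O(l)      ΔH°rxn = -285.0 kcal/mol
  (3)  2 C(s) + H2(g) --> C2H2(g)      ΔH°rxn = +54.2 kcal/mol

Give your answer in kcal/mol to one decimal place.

ΔH°rxn = -206.4 kcal/mol

(1) reversed and × 2: (-2)·(-208.9) = +417.8 kcal/mol
(2) × 2: (2)·(-285.0) = -570.0 kcal/mol
(3) reversed: -54.2 kcal/mol
Combining the equations, ΔH°rxn = (-2)·(-208.9) + (2)·(-285.0) + (-1)·(+54.2) = -206.4 kcal/mol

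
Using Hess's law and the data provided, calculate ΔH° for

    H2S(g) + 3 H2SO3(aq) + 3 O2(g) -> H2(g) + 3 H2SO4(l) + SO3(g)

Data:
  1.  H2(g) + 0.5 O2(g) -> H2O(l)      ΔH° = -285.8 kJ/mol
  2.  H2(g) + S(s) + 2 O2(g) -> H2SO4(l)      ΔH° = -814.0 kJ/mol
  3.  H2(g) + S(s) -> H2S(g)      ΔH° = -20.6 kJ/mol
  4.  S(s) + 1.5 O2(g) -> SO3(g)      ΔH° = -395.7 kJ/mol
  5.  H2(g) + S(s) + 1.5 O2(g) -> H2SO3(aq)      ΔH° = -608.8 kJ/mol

ΔH° = -990.7 kJ/mol

eq. 1: not needed (H2O(l) appears nowhere else).
eq. 2 × 3 (scale by 3 for the 3 H2SO4(l)): (3)·(-814.0) = -2442.0 kJ/mol
eq. 3 reversed (reverse to put H2S(g) on the reactant side): +20.6 kJ/mol
eq. 4 as written (SO3(g) already on the product side): -395.7 kJ/mol
eq. 5 reversed and × 3 (H2SO3(aq) must end up as a reactant; scale by 3 for the 3 H2SO3(aq)): (-3)·(-608.8) = +1826.4 kJ/mol
ΔH° = (-2442.0) + (+20.6) + (-395.7) + (+1826.4) = -990.7 kJ/mol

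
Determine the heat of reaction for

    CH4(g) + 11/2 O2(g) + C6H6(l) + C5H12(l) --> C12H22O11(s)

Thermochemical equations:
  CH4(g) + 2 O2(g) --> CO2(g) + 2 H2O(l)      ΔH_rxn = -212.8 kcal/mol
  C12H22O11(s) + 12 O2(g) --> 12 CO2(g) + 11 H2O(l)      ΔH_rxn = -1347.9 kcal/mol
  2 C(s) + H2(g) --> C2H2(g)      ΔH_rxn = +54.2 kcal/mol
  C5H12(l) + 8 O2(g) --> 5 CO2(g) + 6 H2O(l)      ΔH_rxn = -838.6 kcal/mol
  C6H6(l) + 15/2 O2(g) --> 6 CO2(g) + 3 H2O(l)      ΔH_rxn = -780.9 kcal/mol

equation 1 as written (CH4(g) already on the reactant side): -212.8 kcal/mol
equation 2 reversed (reverse to put C12H22O11(s) on the product side): +1347.9 kcal/mol
equation 3: not needed (H2(g) appears nowhere else).
equation 4 as written (C5H12(l) already on the reactant side): -838.6 kcal/mol
equation 5 as written (C6H6(l) already on the reactant side): -780.9 kcal/mol
Summing the manipulated equations, ΔH_rxn = (-212.8) + (+1347.9) + (-838.6) + (-780.9) = -484.4 kcal/mol

ΔH_rxn = -484.4 kcal/mol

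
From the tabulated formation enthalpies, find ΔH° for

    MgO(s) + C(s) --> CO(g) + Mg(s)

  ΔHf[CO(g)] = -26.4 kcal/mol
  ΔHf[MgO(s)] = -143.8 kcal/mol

Products: 1·(-26.4) + 1·(+0.0) = -26.4
Reactants: 1·(-143.8) + 1·(+0.0) = -143.8
ΔH° = (-26.4) − (-143.8) = 117.4 kcal/mol

ΔH° = 117.4 kcal/mol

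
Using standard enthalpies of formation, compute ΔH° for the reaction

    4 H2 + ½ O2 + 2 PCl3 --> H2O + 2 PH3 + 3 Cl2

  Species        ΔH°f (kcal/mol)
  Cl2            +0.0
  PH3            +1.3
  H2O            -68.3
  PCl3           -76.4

ΔH° = 87.1 kcal/mol

Products: 1·(-68.3) + 2·(+1.3) + 3·(+0.0) = -65.7
Reactants: 4·(+0.0) + 1/2·(+0.0) + 2·(-76.4) = -152.8
ΔH° = (-65.7) − (-152.8) = 87.1 kcal/mol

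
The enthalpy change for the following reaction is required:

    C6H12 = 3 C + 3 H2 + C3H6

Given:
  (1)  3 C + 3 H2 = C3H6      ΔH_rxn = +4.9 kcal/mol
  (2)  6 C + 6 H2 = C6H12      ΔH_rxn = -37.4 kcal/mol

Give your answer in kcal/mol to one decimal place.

ΔH_rxn = 42.3 kcal/mol

(1) as written (C3H6 already on the product side): +4.9 kcal/mol
(2) reversed (C6H12 must end up as a reactant): +37.4 kcal/mol
ΔH_rxn = (+4.9) + (+37.4) = 42.3 kcal/mol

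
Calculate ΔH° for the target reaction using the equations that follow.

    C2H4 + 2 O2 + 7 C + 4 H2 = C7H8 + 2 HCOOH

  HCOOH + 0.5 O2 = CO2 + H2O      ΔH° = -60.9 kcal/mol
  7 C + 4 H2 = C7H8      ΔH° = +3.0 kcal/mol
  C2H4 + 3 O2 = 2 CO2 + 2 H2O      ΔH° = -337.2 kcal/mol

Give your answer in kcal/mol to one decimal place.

equation 1 reversed and × 2: (-2)·(-60.9) = +121.8 kcal/mol
equation 2 as written: +3.0 kcal/mol
equation 3 as written: -337.2 kcal/mol
Since enthalpy is a state function, ΔH° = (-2)·(-60.9) + (1)·(+3.0) + (1)·(-337.2) = -212.4 kcal/mol

ΔH° = -212.4 kcal/mol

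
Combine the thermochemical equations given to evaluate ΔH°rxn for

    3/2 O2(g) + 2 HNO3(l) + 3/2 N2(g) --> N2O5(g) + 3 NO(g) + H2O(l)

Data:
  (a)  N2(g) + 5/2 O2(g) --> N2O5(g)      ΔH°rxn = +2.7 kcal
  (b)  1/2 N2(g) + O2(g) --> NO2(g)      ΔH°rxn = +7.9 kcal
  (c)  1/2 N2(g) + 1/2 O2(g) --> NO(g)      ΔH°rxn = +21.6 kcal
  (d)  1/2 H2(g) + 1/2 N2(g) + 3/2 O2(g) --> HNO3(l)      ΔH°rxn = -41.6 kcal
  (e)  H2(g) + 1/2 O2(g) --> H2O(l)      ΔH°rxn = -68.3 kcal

ΔH°rxn = 82.4 kcal

(a) as written (N2O5(g) already on the product side): +2.7 kcal
(b): not needed (NO2(g) appears nowhere else).
(c) × 3 (scale by 3 for the 3 NO(g)): (3)·(+21.6) = +64.8 kcal
(d) reversed and × 2 (HNO3(l) must end up as a reactant; ×2 to match 2 HNO3(l) in the target): (-2)·(-41.6) = +83.2 kcal
(e) as written (H2O(l) already on the product side): -68.3 kcal
Combining the equations, ΔH°rxn = (1)·(+2.7) + (3)·(+21.6) + (-2)·(-41.6) + (1)·(-68.3) = 82.4 kcal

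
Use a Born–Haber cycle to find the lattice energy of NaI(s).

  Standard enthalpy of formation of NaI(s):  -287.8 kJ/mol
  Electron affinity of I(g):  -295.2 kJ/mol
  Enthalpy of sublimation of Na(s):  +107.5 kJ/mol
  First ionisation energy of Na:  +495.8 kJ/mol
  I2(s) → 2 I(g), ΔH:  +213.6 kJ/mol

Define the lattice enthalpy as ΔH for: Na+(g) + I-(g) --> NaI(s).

ΔHf° = 1·ΔHsub + 1·(ΣIE) + 1/2·D(I2) + 1·EA + U
-287.8 = 1·(+107.5) + 1·(+495.8) + 1/2·(+213.6) + 1·(-295.2) + U
U = -287.8 − (+414.9) = -702.7 kJ/mol

U = -702.7 kJ/mol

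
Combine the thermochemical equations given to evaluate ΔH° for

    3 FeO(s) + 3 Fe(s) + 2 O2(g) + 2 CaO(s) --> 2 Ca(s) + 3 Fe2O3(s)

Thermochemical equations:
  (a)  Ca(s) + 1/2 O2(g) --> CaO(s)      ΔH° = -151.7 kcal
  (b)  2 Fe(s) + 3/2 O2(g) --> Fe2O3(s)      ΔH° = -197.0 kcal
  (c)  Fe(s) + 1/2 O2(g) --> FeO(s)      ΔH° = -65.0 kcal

ΔH° = -92.6 kcal

(a) reversed and × 2: (-2)·(-151.7) = +303.4 kcal
(b) × 3: (3)·(-197.0) = -591.0 kcal
(c) reversed and × 3: (-3)·(-65.0) = +195.0 kcal
By Hess's law, ΔH° = (-2)·(-151.7) + (3)·(-197.0) + (-3)·(-65.0) = -92.6 kcal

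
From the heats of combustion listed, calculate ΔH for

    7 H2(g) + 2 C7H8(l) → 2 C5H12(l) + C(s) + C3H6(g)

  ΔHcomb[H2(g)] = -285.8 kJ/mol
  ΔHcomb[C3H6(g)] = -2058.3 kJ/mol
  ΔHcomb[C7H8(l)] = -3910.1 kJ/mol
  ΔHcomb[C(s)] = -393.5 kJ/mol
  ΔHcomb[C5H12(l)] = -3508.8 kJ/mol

With combustion enthalpies, reactants minus products:
= [7·(-285.8) + 2·(-3910.1)] − [2·(-3508.8) + 1·(-393.5) + 1·(-2058.3)]
= -351.4 kJ/mol

ΔH = -351.4 kJ/mol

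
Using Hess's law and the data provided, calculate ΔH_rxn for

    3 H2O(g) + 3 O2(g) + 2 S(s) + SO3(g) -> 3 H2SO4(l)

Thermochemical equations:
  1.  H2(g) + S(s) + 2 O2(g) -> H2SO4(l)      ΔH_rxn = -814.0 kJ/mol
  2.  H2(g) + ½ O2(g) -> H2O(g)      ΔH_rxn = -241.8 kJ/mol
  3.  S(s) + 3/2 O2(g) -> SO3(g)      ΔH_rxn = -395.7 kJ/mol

ΔH_rxn = -1320.9 kJ/mol

eq. 1 × 3: (3)·(-814.0) = -2442.0 kJ/mol
eq. 2 reversed and × 3: (-3)·(-241.8) = +725.4 kJ/mol
eq. 3 reversed: +395.7 kJ/mol
ΔH_rxn = (-2442.0) + (+725.4) + (+395.7) = -1320.9 kJ/mol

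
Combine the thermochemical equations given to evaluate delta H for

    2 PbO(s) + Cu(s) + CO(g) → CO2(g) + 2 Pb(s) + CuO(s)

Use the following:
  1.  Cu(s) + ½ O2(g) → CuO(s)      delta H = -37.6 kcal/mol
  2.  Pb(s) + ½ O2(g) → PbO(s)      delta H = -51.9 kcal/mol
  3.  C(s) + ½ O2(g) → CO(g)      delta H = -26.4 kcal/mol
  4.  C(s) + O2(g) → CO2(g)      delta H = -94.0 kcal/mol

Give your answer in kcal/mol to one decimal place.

delta H = -1.4 kcal/mol

eq. 1 as written (CuO(s) already on the product side): -37.6 kcal/mol
eq. 2 reversed and × 2 (PbO(s) must end up as a reactant; ×2 to match 2 PbO(s) in the target): (-2)·(-51.9) = +103.8 kcal/mol
eq. 3 reversed (CO(g) must end up as a reactant): +26.4 kcal/mol
eq. 4 as written (CO2(g) already on the product side): -94.0 kcal/mol
Since enthalpy is a state function, delta H = (1)·(-37.6) + (-2)·(-51.9) + (-1)·(-26.4) + (1)·(-94.0) = -1.4 kcal/mol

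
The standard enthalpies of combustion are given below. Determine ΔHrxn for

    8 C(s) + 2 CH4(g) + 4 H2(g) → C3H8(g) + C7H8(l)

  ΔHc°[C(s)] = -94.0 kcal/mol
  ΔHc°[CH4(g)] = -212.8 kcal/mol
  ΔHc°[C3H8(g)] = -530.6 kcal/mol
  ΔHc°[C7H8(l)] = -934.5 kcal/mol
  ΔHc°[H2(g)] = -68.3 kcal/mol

Using ΔH = Σ nΔHc°(reactants) − Σ nΔHc°(products):
= [8·(-94.0) + 2·(-212.8) + 4·(-68.3)] − [1·(-530.6) + 1·(-934.5)]
= 14.3 kcal/mol

ΔHrxn = 14.3 kcal/mol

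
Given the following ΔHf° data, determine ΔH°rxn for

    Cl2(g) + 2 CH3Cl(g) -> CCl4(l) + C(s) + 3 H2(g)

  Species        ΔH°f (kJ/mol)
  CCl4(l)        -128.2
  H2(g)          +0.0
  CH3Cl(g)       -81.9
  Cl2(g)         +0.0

ΔH°rxn = 35.6 kJ/mol

Products: 1·(-128.2) + 1·(+0.0) + 3·(+0.0) = -128.2
Reactants: 1·(+0.0) + 2·(-81.9) = -163.8
ΔH°rxn = (-128.2) − (-163.8) = 35.6 kJ/mol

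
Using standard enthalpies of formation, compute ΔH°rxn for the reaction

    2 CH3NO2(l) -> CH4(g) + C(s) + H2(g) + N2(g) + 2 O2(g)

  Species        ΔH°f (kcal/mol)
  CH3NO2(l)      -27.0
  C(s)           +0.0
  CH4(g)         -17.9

ΔH°rxn = Σ nΔHf°(products) − Σ nΔHf°(reactants).
Products: 1·(-17.9) + 1·(+0.0) + 1·(+0.0) + 1·(+0.0) + 2·(+0.0) = -17.9
Reactants: 2·(-27.0) = -54.0
ΔH°rxn = (-17.9) − (-54.0) = 36.1 kcal/mol

ΔH°rxn = 36.1 kcal/mol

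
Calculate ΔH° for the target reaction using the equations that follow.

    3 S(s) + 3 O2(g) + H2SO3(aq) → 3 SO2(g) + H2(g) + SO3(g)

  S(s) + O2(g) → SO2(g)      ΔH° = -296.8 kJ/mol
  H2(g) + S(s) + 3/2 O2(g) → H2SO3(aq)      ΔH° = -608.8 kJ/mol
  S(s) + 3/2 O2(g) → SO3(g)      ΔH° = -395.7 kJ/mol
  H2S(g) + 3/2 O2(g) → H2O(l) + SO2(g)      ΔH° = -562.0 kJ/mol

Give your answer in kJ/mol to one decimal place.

equation 1 × 3: (3)·(-296.8) = -890.4 kJ/mol
equation 2 reversed (reverse to put H2SO3(aq) on the reactant side): +608.8 kJ/mol
equation 3 as written (SO3(g) already on the product side): -395.7 kJ/mol
equation 4: not needed (H2O(l) appears nowhere else).
ΔH° = (3)·(-296.8) + (-1)·(-608.8) + (1)·(-395.7) = -677.3 kJ/mol

ΔH° = -677.3 kJ/mol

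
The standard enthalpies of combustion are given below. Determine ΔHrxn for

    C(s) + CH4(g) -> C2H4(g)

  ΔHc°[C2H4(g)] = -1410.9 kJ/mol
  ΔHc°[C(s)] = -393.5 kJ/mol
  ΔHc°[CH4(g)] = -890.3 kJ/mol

Using ΔH = Σ nΔHc°(reactants) − Σ nΔHc°(products):
= [1·(-393.5) + 1·(-890.3)] − [1·(-1410.9)]
= 127.1 kJ/mol

ΔHrxn = 127.1 kJ/mol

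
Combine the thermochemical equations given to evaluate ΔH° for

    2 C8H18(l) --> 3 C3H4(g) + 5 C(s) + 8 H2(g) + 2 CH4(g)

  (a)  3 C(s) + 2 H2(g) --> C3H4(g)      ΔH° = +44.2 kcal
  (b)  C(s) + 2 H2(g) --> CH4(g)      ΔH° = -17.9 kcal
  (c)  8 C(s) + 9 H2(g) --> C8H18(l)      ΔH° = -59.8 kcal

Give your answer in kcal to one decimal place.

ΔH° = 216.4 kcal

(a) × 3: (3)·(+44.2) = +132.6 kcal
(b) × 2: (2)·(-17.9) = -35.8 kcal
(c) reversed and × 2: (-2)·(-59.8) = +119.6 kcal
Since enthalpy is a state function, ΔH° = (+132.6) + (-35.8) + (+119.6) = 216.4 kcal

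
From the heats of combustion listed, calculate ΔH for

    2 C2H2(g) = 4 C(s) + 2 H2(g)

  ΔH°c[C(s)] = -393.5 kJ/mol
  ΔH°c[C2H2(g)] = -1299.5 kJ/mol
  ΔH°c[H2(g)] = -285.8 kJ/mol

ΔH = -453.4 kJ/mol

With combustion enthalpies, reactants minus products:
= [2·(-1299.5)] − [4·(-393.5) + 2·(-285.8)]
= -453.4 kJ/mol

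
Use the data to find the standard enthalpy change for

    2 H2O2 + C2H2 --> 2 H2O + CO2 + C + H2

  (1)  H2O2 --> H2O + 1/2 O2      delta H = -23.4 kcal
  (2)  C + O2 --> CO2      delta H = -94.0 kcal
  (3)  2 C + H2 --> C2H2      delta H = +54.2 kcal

delta H = -195.0 kcal

(1) × 2: (2)·(-23.4) = -46.8 kcal
(2) as written: -94.0 kcal
(3) reversed: -54.2 kcal
delta H = (2)·(-23.4) + (1)·(-94.0) + (-1)·(+54.2) = -195.0 kcal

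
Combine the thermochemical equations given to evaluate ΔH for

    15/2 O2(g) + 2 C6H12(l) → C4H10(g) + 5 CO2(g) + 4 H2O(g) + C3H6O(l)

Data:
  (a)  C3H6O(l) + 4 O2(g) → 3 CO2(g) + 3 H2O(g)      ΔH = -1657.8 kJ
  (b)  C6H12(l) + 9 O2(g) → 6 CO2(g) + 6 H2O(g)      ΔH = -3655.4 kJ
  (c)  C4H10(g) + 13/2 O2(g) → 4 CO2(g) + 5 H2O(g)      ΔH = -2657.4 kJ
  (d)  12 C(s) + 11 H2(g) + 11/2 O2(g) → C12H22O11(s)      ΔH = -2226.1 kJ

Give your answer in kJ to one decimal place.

(a) reversed (reverse to put C3H6O(l) on the product side): +1657.8 kJ
(b) × 2 (scale by 2 for the 2 C6H12(l)): (2)·(-3655.4) = -7310.8 kJ
(c) reversed (C4H10(g) must end up as a product): +2657.4 kJ
(d): not needed (C12H22O11(s) appears nowhere else).
ΔH = (-1)·(-1657.8) + (2)·(-3655.4) + (-1)·(-2657.4) = -2995.6 kJ

ΔH = -2995.6 kJ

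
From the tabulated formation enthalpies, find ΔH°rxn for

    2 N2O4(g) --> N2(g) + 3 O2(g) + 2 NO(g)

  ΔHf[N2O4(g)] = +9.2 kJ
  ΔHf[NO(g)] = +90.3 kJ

Products: 1·(+0.0) + 3·(+0.0) + 2·(+90.3) = +180.6
Reactants: 2·(+9.2) = +18.4
ΔH°rxn = (+180.6) − (+18.4) = 162.2 kJ

ΔH°rxn = 162.2 kJ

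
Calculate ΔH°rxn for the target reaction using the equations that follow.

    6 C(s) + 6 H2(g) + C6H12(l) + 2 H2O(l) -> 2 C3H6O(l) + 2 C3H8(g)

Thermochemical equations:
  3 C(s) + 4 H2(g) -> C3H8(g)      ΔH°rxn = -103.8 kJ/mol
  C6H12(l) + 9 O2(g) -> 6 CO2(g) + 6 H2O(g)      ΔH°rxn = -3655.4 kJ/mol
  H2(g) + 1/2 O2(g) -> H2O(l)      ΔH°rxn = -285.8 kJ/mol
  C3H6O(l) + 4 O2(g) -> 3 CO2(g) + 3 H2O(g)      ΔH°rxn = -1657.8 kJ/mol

ΔH°rxn = 24.2 kJ/mol

equation 1 × 2: (2)·(-103.8) = -207.6 kJ/mol
equation 2 as written: -3655.4 kJ/mol
equation 3 reversed and × 2: (-2)·(-285.8) = +571.6 kJ/mol
equation 4 reversed and × 2: (-2)·(-1657.8) = +3315.6 kJ/mol
Combining the equations, ΔH°rxn = (-207.6) + (-3655.4) + (+571.6) + (+3315.6) = 24.2 kJ/mol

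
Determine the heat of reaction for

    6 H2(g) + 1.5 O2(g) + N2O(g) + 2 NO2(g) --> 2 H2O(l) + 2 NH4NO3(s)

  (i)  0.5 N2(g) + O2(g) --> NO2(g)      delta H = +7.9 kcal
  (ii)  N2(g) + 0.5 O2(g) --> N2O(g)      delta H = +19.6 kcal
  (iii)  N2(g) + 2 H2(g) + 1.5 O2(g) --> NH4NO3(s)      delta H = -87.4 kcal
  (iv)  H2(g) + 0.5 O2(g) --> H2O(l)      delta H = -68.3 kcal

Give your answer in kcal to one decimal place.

(i) reversed and × 2: (-2)·(+7.9) = -15.8 kcal
(ii) reversed: -19.6 kcal
(iii) × 2: (2)·(-87.4) = -174.8 kcal
(iv) × 2: (2)·(-68.3) = -136.6 kcal
By Hess's law, delta H = (-2)·(+7.9) + (-1)·(+19.6) + (2)·(-87.4) + (2)·(-68.3) = -346.8 kcal

delta H = -346.8 kcal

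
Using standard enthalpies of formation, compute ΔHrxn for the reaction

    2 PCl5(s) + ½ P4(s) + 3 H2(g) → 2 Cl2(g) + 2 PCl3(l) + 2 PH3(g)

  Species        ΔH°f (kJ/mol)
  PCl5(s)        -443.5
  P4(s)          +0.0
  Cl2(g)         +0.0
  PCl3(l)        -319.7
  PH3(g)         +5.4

ΔHrxn = 258.4 kJ/mol

ΔH°rxn = Σ nΔHf°(products) − Σ nΔHf°(reactants).
Products: 2·(+0.0) + 2·(-319.7) + 2·(+5.4) = -628.6
Reactants: 2·(-443.5) + 1/2·(+0.0) + 3·(+0.0) = -887.0
ΔHrxn = (-628.6) − (-887.0) = 258.4 kJ/mol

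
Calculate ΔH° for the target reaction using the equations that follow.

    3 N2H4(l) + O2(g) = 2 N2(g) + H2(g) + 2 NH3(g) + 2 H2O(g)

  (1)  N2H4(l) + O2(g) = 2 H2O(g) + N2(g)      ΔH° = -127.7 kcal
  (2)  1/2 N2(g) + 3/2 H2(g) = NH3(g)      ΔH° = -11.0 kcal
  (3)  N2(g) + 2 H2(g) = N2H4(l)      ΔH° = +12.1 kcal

ΔH° = -173.9 kcal

(1) as written (H2O(g) already on the product side): -127.7 kcal
(2) × 2 (×2 to match 2 NH3(g) in the target): (2)·(-11.0) = -22.0 kcal
(3) reversed and × 2: (-2)·(+12.1) = -24.2 kcal
Since enthalpy is a state function, ΔH° = (1)·(-127.7) + (2)·(-11.0) + (-2)·(+12.1) = -173.9 kcal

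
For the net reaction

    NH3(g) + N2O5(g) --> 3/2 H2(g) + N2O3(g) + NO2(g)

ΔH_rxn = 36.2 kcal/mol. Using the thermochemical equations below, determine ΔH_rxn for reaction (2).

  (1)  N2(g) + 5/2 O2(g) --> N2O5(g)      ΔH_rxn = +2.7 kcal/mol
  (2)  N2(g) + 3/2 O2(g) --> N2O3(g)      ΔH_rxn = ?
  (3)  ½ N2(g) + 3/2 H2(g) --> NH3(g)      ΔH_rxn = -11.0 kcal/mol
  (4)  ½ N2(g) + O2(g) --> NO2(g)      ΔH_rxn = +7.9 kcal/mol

ΔH_rxn = 20.0 kcal/mol

(1) reversed: -2.7 kcal/mol
(2) as written: contributes x
(3) reversed: +11.0 kcal/mol
(4) as written: +7.9 kcal/mol
+36.2 = (-2.7) + (+11.0) + (+7.9) + x
x = (+36.2 − (+16.2)) / (1) = 20.0 kcal/mol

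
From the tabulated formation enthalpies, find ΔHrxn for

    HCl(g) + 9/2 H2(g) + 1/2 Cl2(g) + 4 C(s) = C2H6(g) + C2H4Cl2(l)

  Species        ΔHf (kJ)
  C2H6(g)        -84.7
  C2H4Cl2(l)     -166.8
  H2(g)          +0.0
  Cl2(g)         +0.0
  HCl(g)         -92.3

Products: 1·(-84.7) + 1·(-166.8) = -251.5
Reactants: 1·(-92.3) + 9/2·(+0.0) + 1/2·(+0.0) + 4·(+0.0) = -92.3
ΔHrxn = (-251.5) − (-92.3) = -159.2 kJ

ΔHrxn = -159.2 kJ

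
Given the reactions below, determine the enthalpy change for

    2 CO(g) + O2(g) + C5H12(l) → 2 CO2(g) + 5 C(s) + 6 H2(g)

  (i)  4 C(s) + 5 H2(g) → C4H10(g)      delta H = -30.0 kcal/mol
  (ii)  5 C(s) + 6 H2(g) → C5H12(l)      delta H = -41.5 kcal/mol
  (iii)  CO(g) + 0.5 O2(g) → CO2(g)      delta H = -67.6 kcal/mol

(i): not needed (C4H10(g) appears nowhere else).
(ii) reversed (reverse to put C5H12(l) on the reactant side): +41.5 kcal/mol
(iii) × 2 (scale by 2 for the 2 CO(g)): (2)·(-67.6) = -135.2 kcal/mol
By Hess's law, delta H = (+41.5) + (-135.2) = -93.7 kcal/mol

delta H = -93.7 kcal/mol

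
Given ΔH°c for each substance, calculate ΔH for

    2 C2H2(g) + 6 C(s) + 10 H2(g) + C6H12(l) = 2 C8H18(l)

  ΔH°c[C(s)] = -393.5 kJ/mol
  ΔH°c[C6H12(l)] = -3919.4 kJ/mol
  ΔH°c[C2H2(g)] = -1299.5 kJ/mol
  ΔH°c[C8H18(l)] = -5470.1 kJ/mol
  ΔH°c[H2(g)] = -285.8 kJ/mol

With combustion enthalpies, reactants minus products:
= [2·(-1299.5) + 6·(-393.5) + 10·(-285.8) + 1·(-3919.4)] − [2·(-5470.1)]
= -797.2 kJ/mol

ΔH = -797.2 kJ/mol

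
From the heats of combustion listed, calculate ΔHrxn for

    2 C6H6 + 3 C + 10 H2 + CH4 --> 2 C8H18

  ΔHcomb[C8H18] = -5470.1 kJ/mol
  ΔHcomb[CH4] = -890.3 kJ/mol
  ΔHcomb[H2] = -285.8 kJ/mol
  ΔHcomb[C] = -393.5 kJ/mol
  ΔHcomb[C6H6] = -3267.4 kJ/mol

ΔHrxn = -523.4 kJ/mol

Using ΔH = Σ nΔHc°(reactants) − Σ nΔHc°(products):
= [2·(-3267.4) + 3·(-393.5) + 10·(-285.8) + 1·(-890.3)] − [2·(-5470.1)]
= -523.4 kJ/mol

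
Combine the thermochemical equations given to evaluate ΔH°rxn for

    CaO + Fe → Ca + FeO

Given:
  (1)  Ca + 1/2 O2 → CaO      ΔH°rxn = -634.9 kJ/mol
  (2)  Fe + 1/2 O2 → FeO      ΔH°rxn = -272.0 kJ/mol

ΔH°rxn = 362.9 kJ/mol

(1) reversed (reverse to put CaO on the reactant side): +634.9 kJ/mol
(2) as written (FeO already on the product side): -272.0 kJ/mol
ΔH°rxn = (-1)·(-634.9) + (1)·(-272.0) = 362.9 kJ/mol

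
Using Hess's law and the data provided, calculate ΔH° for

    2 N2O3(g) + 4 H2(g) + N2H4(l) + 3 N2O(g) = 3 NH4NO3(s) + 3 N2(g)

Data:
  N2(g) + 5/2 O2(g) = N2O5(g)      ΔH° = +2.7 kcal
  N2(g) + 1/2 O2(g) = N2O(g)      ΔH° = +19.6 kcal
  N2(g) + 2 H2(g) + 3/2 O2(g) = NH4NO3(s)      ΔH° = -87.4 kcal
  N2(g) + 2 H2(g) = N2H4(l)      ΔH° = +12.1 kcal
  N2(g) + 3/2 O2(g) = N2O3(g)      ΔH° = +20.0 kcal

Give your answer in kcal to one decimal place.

equation 1: not needed.
equation 2 reversed and × 3: (-3)·(+19.6) = -58.8 kcal
equation 3 × 3: (3)·(-87.4) = -262.2 kcal
equation 4 reversed: -12.1 kcal
equation 5 reversed and × 2: (-2)·(+20.0) = -40.0 kcal
By Hess's law, ΔH° = (-58.8) + (-262.2) + (-12.1) + (-40.0) = -373.1 kcal

ΔH° = -373.1 kcal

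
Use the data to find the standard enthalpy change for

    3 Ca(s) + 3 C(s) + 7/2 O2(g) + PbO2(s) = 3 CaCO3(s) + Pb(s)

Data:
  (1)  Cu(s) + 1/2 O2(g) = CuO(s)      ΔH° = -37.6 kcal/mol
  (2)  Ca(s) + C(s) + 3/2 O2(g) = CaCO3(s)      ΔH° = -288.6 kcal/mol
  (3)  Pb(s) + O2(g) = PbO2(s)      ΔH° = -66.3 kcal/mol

ΔH° = -799.5 kcal/mol

(1): not needed (CuO(s) appears nowhere else).
(2) × 3 (×3 to match 3 CaCO3(s) in the target): (3)·(-288.6) = -865.8 kcal/mol
(3) reversed (reverse to put PbO2(s) on the reactant side): +66.3 kcal/mol
ΔH° = (-865.8) + (+66.3) = -799.5 kcal/mol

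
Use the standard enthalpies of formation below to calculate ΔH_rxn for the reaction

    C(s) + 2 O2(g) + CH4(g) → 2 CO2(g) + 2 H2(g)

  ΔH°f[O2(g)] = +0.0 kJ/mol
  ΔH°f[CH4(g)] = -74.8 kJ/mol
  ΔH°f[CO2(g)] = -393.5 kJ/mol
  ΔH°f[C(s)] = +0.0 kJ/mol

ΔH_rxn = -712.2 kJ/mol

ΔH°rxn = Σ nΔHf°(products) − Σ nΔHf°(reactants).
Products: 2·(-393.5) + 2·(+0.0) = -787.0
Reactants: 1·(+0.0) + 2·(+0.0) + 1·(-74.8) = -74.8
ΔH_rxn = (-787.0) − (-74.8) = -712.2 kJ/mol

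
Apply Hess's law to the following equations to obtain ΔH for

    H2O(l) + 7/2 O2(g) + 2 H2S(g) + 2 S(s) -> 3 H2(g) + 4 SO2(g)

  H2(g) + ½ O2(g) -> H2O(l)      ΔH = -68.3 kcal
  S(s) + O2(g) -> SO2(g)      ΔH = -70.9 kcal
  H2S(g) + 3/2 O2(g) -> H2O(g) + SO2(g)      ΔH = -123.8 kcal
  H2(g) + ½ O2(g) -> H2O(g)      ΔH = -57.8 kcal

ΔH = -205.5 kcal

equation 1 reversed: +68.3 kcal
equation 2 × 2: (2)·(-70.9) = -141.8 kcal
equation 3 × 2: (2)·(-123.8) = -247.6 kcal
equation 4 reversed and × 2: (-2)·(-57.8) = +115.6 kcal
Combining the equations, ΔH = (-1)·(-68.3) + (2)·(-70.9) + (2)·(-123.8) + (-2)·(-57.8) = -205.5 kcal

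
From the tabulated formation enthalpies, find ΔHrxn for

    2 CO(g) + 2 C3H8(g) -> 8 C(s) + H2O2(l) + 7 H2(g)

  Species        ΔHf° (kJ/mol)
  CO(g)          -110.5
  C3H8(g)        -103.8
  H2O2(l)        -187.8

ΔH°rxn = Σ nΔHf°(products) − Σ nΔHf°(reactants).
Products: 8·(+0.0) + 1·(-187.8) + 7·(+0.0) = -187.8
Reactants: 2·(-110.5) + 2·(-103.8) = -428.6
ΔHrxn = (-187.8) − (-428.6) = 240.8 kJ/mol

ΔHrxn = 240.8 kJ/mol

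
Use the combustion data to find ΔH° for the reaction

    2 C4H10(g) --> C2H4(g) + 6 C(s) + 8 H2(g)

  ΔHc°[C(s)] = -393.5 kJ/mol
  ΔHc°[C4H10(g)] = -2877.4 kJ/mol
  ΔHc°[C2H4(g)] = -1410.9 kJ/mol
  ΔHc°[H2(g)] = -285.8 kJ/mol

ΔH° = 303.5 kJ/mol

Using ΔH = Σ nΔHc°(reactants) − Σ nΔHc°(products):
= [2·(-2877.4)] − [1·(-1410.9) + 6·(-393.5) + 8·(-285.8)]
= 303.5 kJ/mol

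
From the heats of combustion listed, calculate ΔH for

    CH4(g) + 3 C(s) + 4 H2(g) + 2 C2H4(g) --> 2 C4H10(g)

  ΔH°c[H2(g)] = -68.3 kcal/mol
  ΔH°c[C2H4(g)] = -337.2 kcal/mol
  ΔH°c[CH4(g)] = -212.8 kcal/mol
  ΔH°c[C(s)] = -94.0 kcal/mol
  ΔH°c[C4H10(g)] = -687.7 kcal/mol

Using ΔH = Σ nΔHc°(reactants) − Σ nΔHc°(products):
= [1·(-212.8) + 3·(-94.0) + 4·(-68.3) + 2·(-337.2)] − [2·(-687.7)]
= -67.0 kcal/mol

ΔH = -67.0 kcal/mol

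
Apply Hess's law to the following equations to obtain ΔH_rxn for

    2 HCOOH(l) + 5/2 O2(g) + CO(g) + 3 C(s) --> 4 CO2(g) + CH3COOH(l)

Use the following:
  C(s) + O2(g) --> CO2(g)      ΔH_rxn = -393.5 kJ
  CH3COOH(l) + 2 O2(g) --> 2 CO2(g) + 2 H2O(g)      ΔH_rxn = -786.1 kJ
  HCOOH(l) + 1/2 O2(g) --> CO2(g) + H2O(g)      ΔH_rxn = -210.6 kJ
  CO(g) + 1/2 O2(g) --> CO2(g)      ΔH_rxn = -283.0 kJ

ΔH_rxn = -1098.6 kJ

equation 1 × 3: (3)·(-393.5) = -1180.5 kJ
equation 2 reversed: +786.1 kJ
equation 3 × 2: (2)·(-210.6) = -421.2 kJ
equation 4 as written: -283.0 kJ
ΔH_rxn = (-1180.5) + (+786.1) + (-421.2) + (-283.0) = -1098.6 kJ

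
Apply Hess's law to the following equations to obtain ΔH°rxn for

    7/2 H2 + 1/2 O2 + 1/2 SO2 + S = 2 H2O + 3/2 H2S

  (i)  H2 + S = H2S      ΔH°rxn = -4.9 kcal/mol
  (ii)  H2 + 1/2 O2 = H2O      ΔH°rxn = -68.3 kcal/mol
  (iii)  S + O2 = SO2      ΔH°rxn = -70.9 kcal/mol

(i) × 3/2 (×3/2 to match 3/2 H2S in the target): (3/2)·(-4.9) = -7.35 kcal/mol
(ii) × 2 (×2 to match 2 H2O in the target): (2)·(-68.3) = -136.6 kcal/mol
(iii) reversed and × 1/2 (SO2 must end up as a reactant; ×1/2 to match 1/2 SO2 in the target): (-1/2)·(-70.9) = +35.45 kcal/mol
Summing the manipulated equations, ΔH°rxn = (3/2)·(-4.9) + (2)·(-68.3) + (-1/2)·(-70.9) = -108.5 kcal/mol

ΔH°rxn = -108.5 kcal/mol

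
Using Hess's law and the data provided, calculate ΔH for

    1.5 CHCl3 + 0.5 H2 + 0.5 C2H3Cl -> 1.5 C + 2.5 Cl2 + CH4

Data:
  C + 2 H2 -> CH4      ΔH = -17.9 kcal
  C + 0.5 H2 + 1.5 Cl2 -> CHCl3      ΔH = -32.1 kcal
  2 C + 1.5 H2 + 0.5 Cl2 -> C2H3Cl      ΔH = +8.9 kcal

ΔH = 25.8 kcal

equation 1 as written (CH4 already on the product side): -17.9 kcal
equation 2 reversed and × 3/2 (reverse to put CHCl3 on the reactant side; scale by 3/2 for the 3/2 CHCl3): (-3/2)·(-32.1) = +48.15 kcal
equation 3 reversed and × 1/2 (reverse to put C2H3Cl on the reactant side; ×1/2 to match 1/2 C2H3Cl in the target): (-1/2)·(+8.9) = -4.45 kcal
Summing the manipulated equations, ΔH = (1)·(-17.9) + (-3/2)·(-32.1) + (-1/2)·(+8.9) = 25.8 kcal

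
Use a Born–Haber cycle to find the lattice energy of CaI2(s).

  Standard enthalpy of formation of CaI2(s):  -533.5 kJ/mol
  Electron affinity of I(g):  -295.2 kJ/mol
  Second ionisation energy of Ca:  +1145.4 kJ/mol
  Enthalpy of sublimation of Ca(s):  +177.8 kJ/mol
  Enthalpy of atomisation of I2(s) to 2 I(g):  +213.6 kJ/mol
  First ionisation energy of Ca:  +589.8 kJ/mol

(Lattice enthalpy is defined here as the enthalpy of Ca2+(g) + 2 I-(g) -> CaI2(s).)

U = -2069.7 kJ/mol

ΔHf° = 1·ΔHsub + 1·(ΣIE) + 1·D(I2) + 2·EA + U
-533.5 = 1·(+177.8) + 1·(+1735.2) + 1·(+213.6) + 2·(-295.2) + U
U = -533.5 − (+1536.2) = -2069.7 kJ/mol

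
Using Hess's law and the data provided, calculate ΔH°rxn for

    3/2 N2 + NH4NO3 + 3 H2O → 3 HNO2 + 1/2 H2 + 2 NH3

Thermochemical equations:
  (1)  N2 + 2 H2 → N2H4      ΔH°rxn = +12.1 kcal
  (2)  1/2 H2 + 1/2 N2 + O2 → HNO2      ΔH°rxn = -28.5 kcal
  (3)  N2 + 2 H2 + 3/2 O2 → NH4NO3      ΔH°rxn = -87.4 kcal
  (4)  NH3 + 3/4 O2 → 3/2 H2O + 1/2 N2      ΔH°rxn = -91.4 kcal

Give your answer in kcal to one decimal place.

ΔH°rxn = 184.7 kcal

(1): not needed.
(2) × 3: (3)·(-28.5) = -85.5 kcal
(3) reversed: +87.4 kcal
(4) reversed and × 2: (-2)·(-91.4) = +182.8 kcal
Since enthalpy is a state function, ΔH°rxn = (3)·(-28.5) + (-1)·(-87.4) + (-2)·(-91.4) = 184.7 kcal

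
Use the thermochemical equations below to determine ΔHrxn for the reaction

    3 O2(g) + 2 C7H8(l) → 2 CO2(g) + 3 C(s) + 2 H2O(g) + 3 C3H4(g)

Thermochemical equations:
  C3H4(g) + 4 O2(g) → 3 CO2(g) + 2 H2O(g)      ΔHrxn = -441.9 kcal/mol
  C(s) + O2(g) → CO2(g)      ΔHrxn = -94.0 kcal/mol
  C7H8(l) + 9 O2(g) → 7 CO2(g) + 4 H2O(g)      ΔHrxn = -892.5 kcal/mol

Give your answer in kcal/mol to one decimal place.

ΔHrxn = -177.3 kcal/mol

equation 1 reversed and × 3 (reverse to put C3H4(g) on the product side; ×3 to match 3 C3H4(g) in the target): (-3)·(-441.9) = +1325.7 kcal/mol
equation 2 reversed and × 3 (reverse to put C(s) on the product side; scale by 3 for the 3 C(s)): (-3)·(-94.0) = +282.0 kcal/mol
equation 3 × 2 (scale by 2 for the 2 C7H8(l)): (2)·(-892.5) = -1785.0 kcal/mol
Summing the manipulated equations, ΔHrxn = (+1325.7) + (+282.0) + (-1785.0) = -177.3 kcal/mol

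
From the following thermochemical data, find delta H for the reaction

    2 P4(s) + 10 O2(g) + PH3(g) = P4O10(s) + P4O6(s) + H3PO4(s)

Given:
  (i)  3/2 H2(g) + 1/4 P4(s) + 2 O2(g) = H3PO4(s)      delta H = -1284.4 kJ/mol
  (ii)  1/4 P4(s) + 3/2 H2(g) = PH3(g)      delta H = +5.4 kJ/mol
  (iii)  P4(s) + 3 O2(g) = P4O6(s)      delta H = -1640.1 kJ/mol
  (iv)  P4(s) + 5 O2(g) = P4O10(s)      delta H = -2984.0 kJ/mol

(i) as written: -1284.4 kJ/mol
(ii) reversed: -5.4 kJ/mol
(iii) as written: -1640.1 kJ/mol
(iv) as written: -2984.0 kJ/mol
Summing the manipulated equations, delta H = (-1284.4) + (-5.4) + (-1640.1) + (-2984.0) = -5913.9 kJ/mol

delta H = -5913.9 kJ/mol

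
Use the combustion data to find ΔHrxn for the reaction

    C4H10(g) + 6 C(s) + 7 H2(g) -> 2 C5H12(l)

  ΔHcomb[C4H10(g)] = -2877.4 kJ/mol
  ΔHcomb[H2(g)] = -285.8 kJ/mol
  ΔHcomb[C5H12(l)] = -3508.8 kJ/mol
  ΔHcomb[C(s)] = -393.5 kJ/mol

Using ΔH = Σ nΔHc°(reactants) − Σ nΔHc°(products):
= [1·(-2877.4) + 6·(-393.5) + 7·(-285.8)] − [2·(-3508.8)]
= -221.4 kJ/mol

ΔHrxn = -221.4 kJ/mol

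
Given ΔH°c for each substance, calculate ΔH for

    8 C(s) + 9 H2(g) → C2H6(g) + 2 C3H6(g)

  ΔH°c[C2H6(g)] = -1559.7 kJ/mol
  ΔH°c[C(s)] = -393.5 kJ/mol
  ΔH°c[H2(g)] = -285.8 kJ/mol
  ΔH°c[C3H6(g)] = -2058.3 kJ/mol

With combustion enthalpies, reactants minus products:
= [8·(-393.5) + 9·(-285.8)] − [1·(-1559.7) + 2·(-2058.3)]
= -43.9 kJ/mol

ΔH = -43.9 kJ/mol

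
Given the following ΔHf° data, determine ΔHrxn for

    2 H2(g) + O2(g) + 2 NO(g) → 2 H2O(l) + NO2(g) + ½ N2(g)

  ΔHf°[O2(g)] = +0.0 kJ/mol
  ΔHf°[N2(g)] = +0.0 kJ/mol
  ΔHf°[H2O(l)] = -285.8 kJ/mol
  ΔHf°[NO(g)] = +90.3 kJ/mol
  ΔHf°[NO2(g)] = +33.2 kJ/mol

Products: 2·(-285.8) + 1·(+33.2) + 1/2·(+0.0) = -538.4
Reactants: 2·(+0.0) + 1·(+0.0) + 2·(+90.3) = +180.6
ΔHrxn = (-538.4) − (+180.6) = -719.0 kJ/mol

ΔHrxn = -719.0 kJ/mol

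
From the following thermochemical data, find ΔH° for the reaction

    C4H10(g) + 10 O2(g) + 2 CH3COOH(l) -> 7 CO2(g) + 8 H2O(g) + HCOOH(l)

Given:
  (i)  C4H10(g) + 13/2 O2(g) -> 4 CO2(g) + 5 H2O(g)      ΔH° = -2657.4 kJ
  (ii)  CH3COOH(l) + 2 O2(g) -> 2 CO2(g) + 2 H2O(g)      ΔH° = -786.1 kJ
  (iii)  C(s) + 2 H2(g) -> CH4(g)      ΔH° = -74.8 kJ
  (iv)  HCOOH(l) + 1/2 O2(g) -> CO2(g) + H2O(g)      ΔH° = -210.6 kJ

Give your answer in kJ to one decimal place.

ΔH° = -4019.0 kJ

(i) as written (C4H10(g) already on the reactant side): -2657.4 kJ
(ii) × 2 (×2 to match 2 CH3COOH(l) in the target): (2)·(-786.1) = -1572.2 kJ
(iii): not needed (C(s) appears nowhere else).
(iv) reversed (reverse to put HCOOH(l) on the product side): +210.6 kJ
ΔH° = (1)·(-2657.4) + (2)·(-786.1) + (-1)·(-210.6) = -4019.0 kJ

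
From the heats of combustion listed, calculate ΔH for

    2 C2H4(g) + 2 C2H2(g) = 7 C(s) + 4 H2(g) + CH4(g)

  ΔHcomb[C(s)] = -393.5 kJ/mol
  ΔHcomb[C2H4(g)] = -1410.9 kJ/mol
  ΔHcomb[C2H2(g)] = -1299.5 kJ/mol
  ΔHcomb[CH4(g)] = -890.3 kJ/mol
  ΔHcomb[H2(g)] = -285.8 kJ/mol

ΔH = -632.8 kJ/mol

With combustion enthalpies, reactants minus products:
= [2·(-1410.9) + 2·(-1299.5)] − [7·(-393.5) + 4·(-285.8) + 1·(-890.3)]
= -632.8 kJ/mol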